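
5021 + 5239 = 10260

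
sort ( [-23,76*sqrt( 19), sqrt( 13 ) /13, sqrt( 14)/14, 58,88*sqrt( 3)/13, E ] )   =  [ - 23,sqrt ( 14 ) /14 , sqrt(13)/13,E,88*sqrt( 3)/13,58,  76 * sqrt(19 ) ]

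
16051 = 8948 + 7103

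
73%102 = 73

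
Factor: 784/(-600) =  - 2^1 * 3^( - 1)*5^( - 2)*7^2 = - 98/75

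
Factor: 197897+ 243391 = 2^3*3^5*227^1 = 441288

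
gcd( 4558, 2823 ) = 1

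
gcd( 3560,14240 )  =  3560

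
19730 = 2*9865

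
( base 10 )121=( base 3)11111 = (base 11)100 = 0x79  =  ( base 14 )89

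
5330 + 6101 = 11431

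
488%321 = 167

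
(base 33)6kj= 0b1110000101101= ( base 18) 144D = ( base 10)7213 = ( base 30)80d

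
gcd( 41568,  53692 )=1732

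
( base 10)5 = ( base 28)5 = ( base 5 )10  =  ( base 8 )5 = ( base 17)5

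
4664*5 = 23320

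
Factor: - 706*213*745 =-112031610 = -2^1*3^1*5^1*71^1*149^1*353^1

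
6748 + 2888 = 9636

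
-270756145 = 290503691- 561259836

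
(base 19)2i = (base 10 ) 56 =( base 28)20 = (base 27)22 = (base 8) 70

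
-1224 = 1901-3125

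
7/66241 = 1/9463= 0.00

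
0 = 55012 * 0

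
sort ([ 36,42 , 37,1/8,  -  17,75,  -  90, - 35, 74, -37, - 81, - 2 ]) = [ - 90,-81 , - 37, - 35, - 17, - 2, 1/8, 36 , 37, 42, 74,  75] 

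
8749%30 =19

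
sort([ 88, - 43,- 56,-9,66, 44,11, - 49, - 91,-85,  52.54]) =[  -  91,-85,-56, - 49,  -  43, - 9,11,  44,52.54,66,88 ] 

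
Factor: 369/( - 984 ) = -2^(- 3) * 3^1 = - 3/8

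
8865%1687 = 430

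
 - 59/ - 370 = 59/370= 0.16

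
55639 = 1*55639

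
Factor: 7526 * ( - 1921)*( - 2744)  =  39671231824 = 2^4*7^3 *17^1 * 53^1*71^1 * 113^1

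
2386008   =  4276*558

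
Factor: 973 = 7^1*139^1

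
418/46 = 209/23= 9.09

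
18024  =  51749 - 33725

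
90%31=28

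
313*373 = 116749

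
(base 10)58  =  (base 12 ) 4a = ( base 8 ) 72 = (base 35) 1N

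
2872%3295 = 2872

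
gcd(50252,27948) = 68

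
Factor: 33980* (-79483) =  - 2^2*5^1*61^1*1303^1 * 1699^1 = - 2700832340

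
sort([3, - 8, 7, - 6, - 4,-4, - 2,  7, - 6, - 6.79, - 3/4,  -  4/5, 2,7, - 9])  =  [ - 9 , - 8, - 6.79, - 6,-6, - 4 ,  -  4, - 2, -4/5 , - 3/4, 2, 3, 7, 7, 7 ]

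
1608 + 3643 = 5251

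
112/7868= 4/281  =  0.01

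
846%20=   6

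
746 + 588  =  1334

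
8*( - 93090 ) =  - 744720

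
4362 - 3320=1042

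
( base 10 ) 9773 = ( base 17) 1GDF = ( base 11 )7385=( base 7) 40331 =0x262d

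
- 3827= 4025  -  7852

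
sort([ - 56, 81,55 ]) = [-56,55, 81]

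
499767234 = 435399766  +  64367468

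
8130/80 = 101 + 5/8 = 101.62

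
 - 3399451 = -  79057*43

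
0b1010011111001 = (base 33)4un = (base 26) 7od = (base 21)c3e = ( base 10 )5369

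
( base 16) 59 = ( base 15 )5e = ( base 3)10022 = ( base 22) 41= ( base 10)89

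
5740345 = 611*9395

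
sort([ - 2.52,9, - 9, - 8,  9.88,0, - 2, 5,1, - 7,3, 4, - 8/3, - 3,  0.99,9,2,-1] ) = [ - 9, - 8, - 7, - 3, - 8/3,-2.52, - 2, - 1,0, 0.99, 1,2,3,4,5,9,9,9.88 ] 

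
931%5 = 1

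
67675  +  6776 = 74451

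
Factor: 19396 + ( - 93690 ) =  - 74294  =  - 2^1*11^2*307^1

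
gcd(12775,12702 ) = 73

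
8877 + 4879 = 13756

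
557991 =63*8857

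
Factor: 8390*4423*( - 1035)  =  -38407783950 = - 2^1 * 3^2 * 5^2*23^1*839^1 * 4423^1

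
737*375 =276375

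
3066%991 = 93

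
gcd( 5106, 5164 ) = 2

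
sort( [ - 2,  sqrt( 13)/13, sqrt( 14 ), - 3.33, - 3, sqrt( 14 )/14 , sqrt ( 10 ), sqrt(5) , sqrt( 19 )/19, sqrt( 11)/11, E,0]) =[ - 3.33, - 3,- 2, 0,  sqrt( 19) /19, sqrt( 14)/14, sqrt (13)/13,  sqrt(11 ) /11,sqrt( 5), E , sqrt( 10 ),sqrt( 14 ) ] 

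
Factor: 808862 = 2^1*404431^1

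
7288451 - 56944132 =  - 49655681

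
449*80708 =36237892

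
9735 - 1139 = 8596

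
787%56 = 3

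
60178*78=4693884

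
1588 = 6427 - 4839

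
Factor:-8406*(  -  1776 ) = 14929056 =2^5 * 3^3*37^1*467^1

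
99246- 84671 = 14575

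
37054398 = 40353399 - 3299001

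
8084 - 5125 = 2959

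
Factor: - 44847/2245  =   - 3^3*5^( - 1 )*11^1*151^1*449^( - 1 ) 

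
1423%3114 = 1423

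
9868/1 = 9868=9868.00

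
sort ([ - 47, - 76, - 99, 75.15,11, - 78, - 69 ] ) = [-99, - 78,-76,- 69, - 47,11,75.15] 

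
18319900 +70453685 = 88773585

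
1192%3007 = 1192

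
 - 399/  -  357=1 + 2/17 = 1.12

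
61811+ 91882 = 153693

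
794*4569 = 3627786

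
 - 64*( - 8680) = 555520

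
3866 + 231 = 4097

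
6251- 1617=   4634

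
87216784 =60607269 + 26609515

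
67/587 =67/587 = 0.11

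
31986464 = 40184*796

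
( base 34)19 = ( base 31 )1C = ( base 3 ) 1121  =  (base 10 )43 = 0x2B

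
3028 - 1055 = 1973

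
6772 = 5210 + 1562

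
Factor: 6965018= 2^1 * 31^1*112339^1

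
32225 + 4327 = 36552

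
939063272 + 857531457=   1796594729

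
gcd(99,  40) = 1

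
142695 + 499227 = 641922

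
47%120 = 47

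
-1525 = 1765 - 3290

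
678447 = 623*1089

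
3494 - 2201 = 1293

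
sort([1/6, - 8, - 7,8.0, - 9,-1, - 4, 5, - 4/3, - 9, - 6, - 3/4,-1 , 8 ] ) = [ - 9, - 9, - 8,-7,-6,-4, - 4/3,-1,  -  1,-3/4, 1/6,5, 8.0, 8] 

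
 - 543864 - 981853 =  - 1525717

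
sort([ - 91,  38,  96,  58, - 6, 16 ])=[ - 91, - 6,16, 38,58, 96]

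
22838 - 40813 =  - 17975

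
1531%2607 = 1531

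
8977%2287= 2116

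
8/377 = 8/377 = 0.02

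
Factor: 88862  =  2^1*157^1*283^1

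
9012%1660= 712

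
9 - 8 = 1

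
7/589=7/589=0.01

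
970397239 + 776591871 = 1746989110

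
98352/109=902 + 34/109= 902.31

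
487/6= 81+1/6 = 81.17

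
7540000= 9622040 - 2082040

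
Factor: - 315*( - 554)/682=3^2*5^1*7^1*11^( - 1 )*31^(- 1) * 277^1 = 87255/341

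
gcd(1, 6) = 1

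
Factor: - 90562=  - 2^1*45281^1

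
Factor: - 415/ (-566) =2^(  -  1)*5^1*83^1*283^( - 1)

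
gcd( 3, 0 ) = 3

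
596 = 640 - 44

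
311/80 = 3 + 71/80 = 3.89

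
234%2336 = 234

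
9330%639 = 384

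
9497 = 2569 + 6928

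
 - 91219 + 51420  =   - 39799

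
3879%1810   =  259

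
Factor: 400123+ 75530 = 475653 = 3^1*158551^1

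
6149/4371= 6149/4371 = 1.41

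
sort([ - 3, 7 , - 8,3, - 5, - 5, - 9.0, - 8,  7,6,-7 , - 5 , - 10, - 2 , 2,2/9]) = [ - 10 , - 9.0, - 8, - 8, - 7, - 5, - 5, - 5, - 3 , - 2, 2/9, 2,3, 6,7,7]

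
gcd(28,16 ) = 4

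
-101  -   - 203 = 102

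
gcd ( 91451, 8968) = 1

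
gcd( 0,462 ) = 462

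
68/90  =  34/45= 0.76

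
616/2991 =616/2991 = 0.21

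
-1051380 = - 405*2596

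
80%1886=80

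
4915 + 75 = 4990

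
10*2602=26020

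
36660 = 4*9165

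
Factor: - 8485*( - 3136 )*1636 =43532258560 =2^8*5^1*7^2 * 409^1*1697^1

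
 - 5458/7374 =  - 1+958/3687 = - 0.74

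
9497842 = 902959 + 8594883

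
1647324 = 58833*28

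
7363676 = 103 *71492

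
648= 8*81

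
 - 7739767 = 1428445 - 9168212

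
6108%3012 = 84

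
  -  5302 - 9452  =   -14754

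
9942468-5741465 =4201003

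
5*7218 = 36090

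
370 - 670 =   -  300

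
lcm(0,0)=0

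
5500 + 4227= 9727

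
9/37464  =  3/12488 = 0.00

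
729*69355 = 50559795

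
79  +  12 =91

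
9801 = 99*99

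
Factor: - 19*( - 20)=2^2* 5^1*19^1 = 380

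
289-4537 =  - 4248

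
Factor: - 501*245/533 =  -3^1*5^1*7^2* 13^ ( - 1)*41^(-1)*167^1 = -122745/533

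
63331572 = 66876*947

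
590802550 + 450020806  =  1040823356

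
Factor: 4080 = 2^4*3^1*5^1 * 17^1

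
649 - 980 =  - 331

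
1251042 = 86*14547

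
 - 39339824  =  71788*( - 548 ) 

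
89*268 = 23852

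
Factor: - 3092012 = - 2^2*7^1*11^1*10039^1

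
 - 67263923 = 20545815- 87809738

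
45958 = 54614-8656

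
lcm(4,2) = 4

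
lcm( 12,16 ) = 48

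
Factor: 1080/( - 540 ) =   -  2^1 = - 2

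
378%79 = 62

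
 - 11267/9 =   -  1252+ 1/9 =-1251.89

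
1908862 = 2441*782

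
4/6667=4/6667 = 0.00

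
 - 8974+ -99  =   - 9073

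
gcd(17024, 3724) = 532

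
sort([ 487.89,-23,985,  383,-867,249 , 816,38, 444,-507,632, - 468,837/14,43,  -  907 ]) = [-907,-867 , - 507,-468,-23,  38,43, 837/14,249,383,444,487.89, 632, 816, 985 ] 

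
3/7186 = 3/7186 = 0.00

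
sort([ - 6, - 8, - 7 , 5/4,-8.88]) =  [ - 8.88,-8, - 7, - 6,5/4] 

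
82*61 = 5002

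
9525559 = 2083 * 4573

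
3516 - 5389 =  - 1873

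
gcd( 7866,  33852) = 6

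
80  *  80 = 6400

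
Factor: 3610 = 2^1*5^1*19^2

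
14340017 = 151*94967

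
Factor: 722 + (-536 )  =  186=2^1 * 3^1*31^1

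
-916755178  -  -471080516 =  -  445674662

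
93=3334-3241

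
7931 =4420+3511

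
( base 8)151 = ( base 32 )39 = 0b1101001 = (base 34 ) 33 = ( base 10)105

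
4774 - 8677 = - 3903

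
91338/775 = 117 + 663/775 = 117.86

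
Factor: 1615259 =1069^1*1511^1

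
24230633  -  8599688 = 15630945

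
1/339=1/339= 0.00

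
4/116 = 1/29= 0.03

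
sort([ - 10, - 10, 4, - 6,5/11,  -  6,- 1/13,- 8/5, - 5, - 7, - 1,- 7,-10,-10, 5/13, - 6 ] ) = [-10, - 10, - 10  , - 10,  -  7, - 7, - 6, - 6, - 6,-5, -8/5,-1, - 1/13,5/13,5/11, 4]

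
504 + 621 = 1125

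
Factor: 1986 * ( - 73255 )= -2^1*3^1* 5^1*7^2 * 13^1*23^1*331^1=- 145484430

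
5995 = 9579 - 3584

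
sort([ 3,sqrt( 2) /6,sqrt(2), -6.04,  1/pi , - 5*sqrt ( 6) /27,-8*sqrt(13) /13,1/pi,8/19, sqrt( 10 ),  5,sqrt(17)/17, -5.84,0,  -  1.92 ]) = [ - 6.04, - 5.84, - 8 * sqrt( 13)/13, - 1.92,-5 *sqrt(6 ) /27,0,sqrt(2 ) /6,sqrt(17 )/17, 1/pi , 1/pi, 8/19, sqrt( 2 ),3,sqrt(10), 5]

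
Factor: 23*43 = 989 = 23^1*43^1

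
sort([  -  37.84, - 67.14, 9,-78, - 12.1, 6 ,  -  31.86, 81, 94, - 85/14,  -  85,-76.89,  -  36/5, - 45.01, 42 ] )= [  -  85, - 78, - 76.89, - 67.14, - 45.01, - 37.84, -31.86, - 12.1,-36/5, - 85/14, 6,  9,42, 81, 94]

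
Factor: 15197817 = 3^1*5065939^1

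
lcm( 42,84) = 84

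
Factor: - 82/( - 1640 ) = 1/20 = 2^( - 2)*5^( -1) 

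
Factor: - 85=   -  5^1*17^1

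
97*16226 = 1573922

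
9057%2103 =645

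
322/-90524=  -1 + 6443/6466 =- 0.00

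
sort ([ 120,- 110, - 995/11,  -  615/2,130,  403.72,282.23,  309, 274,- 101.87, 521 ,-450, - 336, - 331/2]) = [ - 450, - 336,  -  615/2,-331/2 , - 110 , - 101.87, - 995/11, 120,130,  274 , 282.23,  309, 403.72,521 ]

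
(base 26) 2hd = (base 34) 1j5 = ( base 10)1807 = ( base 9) 2427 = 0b11100001111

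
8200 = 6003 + 2197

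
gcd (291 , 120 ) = 3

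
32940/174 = 5490/29  =  189.31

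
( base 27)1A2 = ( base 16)3E9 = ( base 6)4345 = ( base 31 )119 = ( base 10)1001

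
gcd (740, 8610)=10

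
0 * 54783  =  0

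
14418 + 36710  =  51128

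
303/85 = 3+48/85 = 3.56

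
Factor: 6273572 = 2^2 * 19^1 * 23^1*37^1*97^1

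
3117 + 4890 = 8007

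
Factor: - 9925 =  - 5^2*397^1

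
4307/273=15+ 212/273 = 15.78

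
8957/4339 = 2 + 279/4339 = 2.06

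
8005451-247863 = 7757588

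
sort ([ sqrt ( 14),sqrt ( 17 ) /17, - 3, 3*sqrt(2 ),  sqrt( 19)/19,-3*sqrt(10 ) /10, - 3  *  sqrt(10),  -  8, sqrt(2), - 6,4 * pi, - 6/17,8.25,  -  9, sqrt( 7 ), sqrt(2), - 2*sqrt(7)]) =[ - 3*sqrt( 10), - 9 , - 8, - 6, - 2*sqrt ( 7), - 3, - 3 * sqrt( 10 )/10, - 6/17, sqrt(19 )/19,sqrt( 17 )/17, sqrt(2), sqrt( 2), sqrt ( 7),sqrt( 14),3*sqrt ( 2), 8.25, 4 *pi]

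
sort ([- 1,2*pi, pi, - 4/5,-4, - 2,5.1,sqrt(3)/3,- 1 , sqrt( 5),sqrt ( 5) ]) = [  -  4,- 2, - 1,-1, - 4/5,sqrt(3 )/3,sqrt (5), sqrt(5 ), pi,5.1, 2*pi ] 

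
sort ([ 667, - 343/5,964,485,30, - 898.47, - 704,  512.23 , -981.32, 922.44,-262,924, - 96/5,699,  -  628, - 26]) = [ - 981.32, - 898.47,-704, - 628,-262, - 343/5, - 26, - 96/5,30, 485, 512.23,667,  699,922.44, 924,964]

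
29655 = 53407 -23752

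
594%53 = 11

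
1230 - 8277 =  - 7047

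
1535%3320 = 1535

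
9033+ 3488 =12521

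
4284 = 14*306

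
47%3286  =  47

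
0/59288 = 0= 0.00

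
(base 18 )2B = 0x2F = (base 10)47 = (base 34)1d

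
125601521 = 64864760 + 60736761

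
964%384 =196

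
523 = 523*1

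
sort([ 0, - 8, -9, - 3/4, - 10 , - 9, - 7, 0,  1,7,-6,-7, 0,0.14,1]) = [ - 10, - 9, - 9,-8, - 7, - 7, - 6, - 3/4, 0 , 0 , 0, 0.14, 1,1,7]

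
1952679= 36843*53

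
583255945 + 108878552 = 692134497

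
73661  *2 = 147322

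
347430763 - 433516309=-86085546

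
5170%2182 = 806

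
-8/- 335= 8/335 = 0.02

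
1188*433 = 514404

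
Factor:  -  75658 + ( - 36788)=-112446 = -2^1*3^2*6247^1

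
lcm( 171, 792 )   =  15048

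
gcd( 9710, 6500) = 10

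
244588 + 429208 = 673796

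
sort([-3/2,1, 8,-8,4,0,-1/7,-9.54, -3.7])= [-9.54, - 8,-3.7, -3/2, - 1/7,0,1, 4,8]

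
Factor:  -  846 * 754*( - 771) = 2^2*3^3 * 13^1 * 29^1*47^1*257^1= 491808564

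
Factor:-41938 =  - 2^1*13^1*1613^1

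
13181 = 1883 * 7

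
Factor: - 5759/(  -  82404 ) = 2^( - 2 )*3^( - 3)*7^( - 1)*13^1 * 109^( - 1 )*443^1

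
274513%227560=46953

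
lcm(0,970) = 0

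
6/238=3/119  =  0.03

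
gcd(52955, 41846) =7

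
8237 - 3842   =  4395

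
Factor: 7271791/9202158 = 2^(-1 )*3^ (- 2) * 7^( - 1)*199^( - 1)*367^( - 1 )*7271791^1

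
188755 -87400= 101355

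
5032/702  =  7 + 59/351 = 7.17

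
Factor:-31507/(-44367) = 3^( - 1 )*7^2*23^( - 1 ) = 49/69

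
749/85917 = 749/85917 = 0.01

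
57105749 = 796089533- 738983784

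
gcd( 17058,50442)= 6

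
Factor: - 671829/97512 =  - 937/136 = -2^(-3)*17^( - 1)*937^1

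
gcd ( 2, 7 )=1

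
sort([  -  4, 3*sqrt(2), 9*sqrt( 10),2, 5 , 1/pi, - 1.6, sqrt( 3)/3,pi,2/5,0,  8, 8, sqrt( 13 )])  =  [-4, - 1.6,0,1/pi, 2/5,sqrt( 3 ) /3, 2, pi,sqrt( 13 ), 3*sqrt( 2), 5, 8, 8,9*sqrt( 10)]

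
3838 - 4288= - 450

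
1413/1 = 1413 = 1413.00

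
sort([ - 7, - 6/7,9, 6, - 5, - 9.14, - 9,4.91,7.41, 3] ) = [- 9.14 , - 9, - 7,  -  5 ,-6/7,3,4.91,6, 7.41 , 9]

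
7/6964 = 7/6964 =0.00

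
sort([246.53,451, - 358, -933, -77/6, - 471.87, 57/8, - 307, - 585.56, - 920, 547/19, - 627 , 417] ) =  [ - 933, - 920, - 627, - 585.56 , - 471.87, - 358, - 307, - 77/6, 57/8, 547/19, 246.53,417, 451]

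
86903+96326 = 183229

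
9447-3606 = 5841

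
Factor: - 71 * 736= - 52256 = - 2^5 * 23^1*71^1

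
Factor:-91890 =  - 2^1*3^2  *5^1*1021^1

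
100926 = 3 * 33642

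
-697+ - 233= - 930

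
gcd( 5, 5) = 5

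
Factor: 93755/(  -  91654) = -2^( - 1)*5^1*17^1*1103^1*45827^( - 1)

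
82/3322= 41/1661 =0.02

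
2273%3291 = 2273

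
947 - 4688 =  - 3741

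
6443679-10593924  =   - 4150245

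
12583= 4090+8493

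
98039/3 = 32679 + 2/3= 32679.67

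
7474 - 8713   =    -  1239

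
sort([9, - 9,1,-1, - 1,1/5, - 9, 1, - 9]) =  [ - 9, - 9, - 9, - 1, - 1,1/5, 1,1,9]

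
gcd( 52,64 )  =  4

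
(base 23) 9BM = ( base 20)CBG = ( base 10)5036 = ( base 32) 4tc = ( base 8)11654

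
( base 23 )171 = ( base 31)m9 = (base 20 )1eb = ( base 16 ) 2B3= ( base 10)691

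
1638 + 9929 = 11567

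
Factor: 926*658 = 2^2 * 7^1*47^1 * 463^1 = 609308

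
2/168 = 1/84 = 0.01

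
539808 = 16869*32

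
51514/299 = 51514/299 = 172.29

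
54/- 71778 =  - 1 + 11954/11963 = - 0.00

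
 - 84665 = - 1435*59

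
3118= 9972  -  6854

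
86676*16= 1386816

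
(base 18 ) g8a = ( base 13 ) 2578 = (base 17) 1180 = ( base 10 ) 5338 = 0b1010011011010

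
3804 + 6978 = 10782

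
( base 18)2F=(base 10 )51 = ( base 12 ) 43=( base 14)39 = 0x33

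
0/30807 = 0 = 0.00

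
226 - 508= - 282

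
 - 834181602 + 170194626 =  - 663986976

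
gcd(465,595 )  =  5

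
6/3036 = 1/506 =0.00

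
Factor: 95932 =2^2*29^1*827^1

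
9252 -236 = 9016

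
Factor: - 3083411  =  -569^1*5419^1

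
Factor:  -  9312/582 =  - 2^4 = - 16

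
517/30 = 517/30 = 17.23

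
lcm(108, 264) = 2376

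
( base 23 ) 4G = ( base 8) 154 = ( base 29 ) 3l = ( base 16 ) 6c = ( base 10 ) 108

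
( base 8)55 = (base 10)45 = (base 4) 231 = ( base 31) 1E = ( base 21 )23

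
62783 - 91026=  -28243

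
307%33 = 10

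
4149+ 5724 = 9873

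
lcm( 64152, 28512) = 256608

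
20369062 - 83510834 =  - 63141772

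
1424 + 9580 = 11004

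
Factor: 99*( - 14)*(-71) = 98406 = 2^1*3^2*7^1*11^1*71^1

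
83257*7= 582799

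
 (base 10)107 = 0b1101011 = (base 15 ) 72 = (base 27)3Q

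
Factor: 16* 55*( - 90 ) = -79200 =- 2^5*3^2*5^2*11^1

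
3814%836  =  470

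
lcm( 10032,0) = 0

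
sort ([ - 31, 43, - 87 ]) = [-87, - 31, 43]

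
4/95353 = 4/95353 =0.00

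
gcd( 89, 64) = 1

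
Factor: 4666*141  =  2^1*3^1*47^1*2333^1 = 657906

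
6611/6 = 1101 + 5/6=1101.83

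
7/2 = 3 + 1/2 = 3.50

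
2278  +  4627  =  6905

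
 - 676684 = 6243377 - 6920061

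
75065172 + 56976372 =132041544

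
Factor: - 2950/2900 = -59/58 = - 2^( - 1 )*29^( - 1 )*59^1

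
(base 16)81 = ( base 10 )129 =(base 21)63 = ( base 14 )93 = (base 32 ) 41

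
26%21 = 5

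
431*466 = 200846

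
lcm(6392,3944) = 185368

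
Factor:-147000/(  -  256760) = 3^1*5^2*131^( - 1) = 75/131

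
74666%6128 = 1130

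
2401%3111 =2401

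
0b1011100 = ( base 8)134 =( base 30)32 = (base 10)92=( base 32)2S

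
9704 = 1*9704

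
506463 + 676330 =1182793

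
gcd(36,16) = 4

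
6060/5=1212 =1212.00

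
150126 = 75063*2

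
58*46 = 2668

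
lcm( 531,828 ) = 48852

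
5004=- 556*(-9)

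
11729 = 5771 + 5958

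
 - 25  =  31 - 56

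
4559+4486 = 9045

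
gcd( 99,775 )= 1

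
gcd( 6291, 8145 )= 9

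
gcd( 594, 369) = 9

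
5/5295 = 1/1059 = 0.00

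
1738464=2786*624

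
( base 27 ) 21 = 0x37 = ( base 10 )55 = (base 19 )2h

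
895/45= 179/9 = 19.89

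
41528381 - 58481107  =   - 16952726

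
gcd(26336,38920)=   8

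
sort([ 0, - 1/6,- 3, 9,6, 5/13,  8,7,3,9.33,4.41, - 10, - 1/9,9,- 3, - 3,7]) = [- 10,-3, - 3,-3, -1/6,  -  1/9, 0,5/13,3,4.41, 6,7,7,8,  9,9,9.33]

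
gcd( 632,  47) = 1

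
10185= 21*485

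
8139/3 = 2713=2713.00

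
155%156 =155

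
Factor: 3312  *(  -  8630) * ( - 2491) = 71199156960 = 2^5*3^2*5^1 * 23^1*47^1*53^1*863^1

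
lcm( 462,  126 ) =1386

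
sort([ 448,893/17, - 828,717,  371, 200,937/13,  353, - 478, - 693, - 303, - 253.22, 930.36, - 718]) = [ - 828, - 718, - 693, - 478, - 303,- 253.22, 893/17, 937/13,  200 , 353,371,448,717,930.36 ] 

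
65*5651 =367315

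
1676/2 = 838 = 838.00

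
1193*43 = 51299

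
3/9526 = 3/9526 = 0.00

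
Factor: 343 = 7^3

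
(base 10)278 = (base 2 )100010110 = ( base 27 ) A8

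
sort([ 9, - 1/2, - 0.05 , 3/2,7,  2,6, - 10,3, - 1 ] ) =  [  -  10, - 1,-1/2, - 0.05,3/2,2,3,6,7, 9 ]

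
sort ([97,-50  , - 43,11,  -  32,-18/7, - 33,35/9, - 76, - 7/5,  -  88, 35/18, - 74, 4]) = [ - 88,-76, - 74,  -  50, - 43,  -  33,  -  32, - 18/7,  -  7/5, 35/18,35/9, 4, 11,97 ] 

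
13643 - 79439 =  - 65796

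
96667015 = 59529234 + 37137781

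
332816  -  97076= 235740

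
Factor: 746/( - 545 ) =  - 2^1*5^( - 1 )*109^( - 1 )*373^1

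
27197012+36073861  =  63270873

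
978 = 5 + 973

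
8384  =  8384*1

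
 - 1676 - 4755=  -  6431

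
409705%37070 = 1935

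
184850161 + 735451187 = 920301348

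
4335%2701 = 1634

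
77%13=12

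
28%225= 28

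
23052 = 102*226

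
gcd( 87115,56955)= 5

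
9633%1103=809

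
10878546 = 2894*3759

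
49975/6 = 8329 + 1/6 = 8329.17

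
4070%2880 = 1190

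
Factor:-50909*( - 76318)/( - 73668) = - 2^ ( - 1)*3^ ( - 1)*7^( - 1) * 11^1*877^( - 1 )*3469^1*50909^1= - 1942636531/36834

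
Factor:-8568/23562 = -4/11 = - 2^2*11^(-1)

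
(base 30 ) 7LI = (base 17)170c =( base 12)4030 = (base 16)1b24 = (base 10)6948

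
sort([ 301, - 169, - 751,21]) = [ - 751, - 169, 21,301]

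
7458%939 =885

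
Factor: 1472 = 2^6*23^1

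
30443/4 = 7610+3/4 = 7610.75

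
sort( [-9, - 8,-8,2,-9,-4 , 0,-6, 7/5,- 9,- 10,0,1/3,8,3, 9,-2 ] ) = [-10,-9,-9, - 9,  -  8, - 8,-6,- 4, - 2,0,0,1/3,7/5, 2,3,8,9]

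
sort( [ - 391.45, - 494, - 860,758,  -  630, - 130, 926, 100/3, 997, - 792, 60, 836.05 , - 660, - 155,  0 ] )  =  [ -860,-792, - 660, - 630 , - 494, - 391.45, - 155, - 130, 0,  100/3,  60,758,  836.05,926, 997]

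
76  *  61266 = 4656216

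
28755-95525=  - 66770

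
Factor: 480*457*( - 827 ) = -181410720 = - 2^5 * 3^1 * 5^1*457^1 * 827^1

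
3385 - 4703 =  - 1318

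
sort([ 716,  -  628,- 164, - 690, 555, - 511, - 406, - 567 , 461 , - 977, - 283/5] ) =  [ - 977,-690, - 628, - 567, - 511, - 406, - 164, - 283/5 , 461,555,716]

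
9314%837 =107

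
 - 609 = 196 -805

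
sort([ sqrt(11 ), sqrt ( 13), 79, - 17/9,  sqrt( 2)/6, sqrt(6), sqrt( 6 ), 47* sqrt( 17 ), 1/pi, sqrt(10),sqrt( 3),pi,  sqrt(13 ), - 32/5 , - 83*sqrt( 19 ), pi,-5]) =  [  -  83*sqrt(19 ) , - 32/5 , - 5,-17/9, sqrt(2)/6, 1/pi, sqrt( 3), sqrt(6), sqrt(6 ),pi,pi, sqrt( 10), sqrt ( 11), sqrt(13), sqrt( 13), 79, 47*sqrt(17) ] 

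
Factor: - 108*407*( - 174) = 2^3*3^4*11^1 * 29^1*37^1 = 7648344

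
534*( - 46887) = -25037658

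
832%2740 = 832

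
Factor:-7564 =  - 2^2*31^1*61^1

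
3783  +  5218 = 9001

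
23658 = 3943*6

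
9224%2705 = 1109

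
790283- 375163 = 415120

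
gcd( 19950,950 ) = 950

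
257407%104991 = 47425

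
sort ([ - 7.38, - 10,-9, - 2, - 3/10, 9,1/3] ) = [-10,-9,- 7.38,-2,-3/10  ,  1/3,9 ] 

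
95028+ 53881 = 148909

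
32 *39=1248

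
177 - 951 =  - 774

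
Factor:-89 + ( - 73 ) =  - 162 = - 2^1*3^4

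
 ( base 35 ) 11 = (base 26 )1a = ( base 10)36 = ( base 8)44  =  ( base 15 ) 26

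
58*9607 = 557206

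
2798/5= 559 + 3/5 = 559.60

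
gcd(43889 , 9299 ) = 1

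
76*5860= 445360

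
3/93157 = 3/93157  =  0.00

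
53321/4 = 13330+1/4 = 13330.25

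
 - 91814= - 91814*1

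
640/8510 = 64/851= 0.08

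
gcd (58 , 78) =2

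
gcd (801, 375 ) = 3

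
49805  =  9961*5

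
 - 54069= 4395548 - 4449617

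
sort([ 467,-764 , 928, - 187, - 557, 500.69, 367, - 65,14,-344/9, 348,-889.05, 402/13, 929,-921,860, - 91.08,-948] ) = [ - 948, - 921 , -889.05,-764,-557,-187, - 91.08 , -65,-344/9,14, 402/13,  348 , 367, 467, 500.69, 860,928,929 ] 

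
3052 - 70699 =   -  67647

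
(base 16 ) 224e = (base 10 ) 8782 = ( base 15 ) 2907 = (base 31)949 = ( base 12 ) 50ba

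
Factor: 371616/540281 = 2^5*3^1*7^1*977^( - 1 ) = 672/977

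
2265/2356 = 2265/2356 = 0.96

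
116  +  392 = 508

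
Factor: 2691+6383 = 9074 =2^1*13^1*349^1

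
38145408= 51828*736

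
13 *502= 6526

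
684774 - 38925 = 645849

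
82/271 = 82/271 = 0.30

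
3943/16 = 246 + 7/16 = 246.44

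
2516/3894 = 1258/1947 = 0.65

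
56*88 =4928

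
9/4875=3/1625= 0.00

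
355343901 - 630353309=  - 275009408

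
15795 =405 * 39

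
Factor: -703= - 19^1*37^1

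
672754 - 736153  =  - 63399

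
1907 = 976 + 931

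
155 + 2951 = 3106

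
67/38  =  1 + 29/38 = 1.76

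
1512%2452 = 1512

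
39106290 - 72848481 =-33742191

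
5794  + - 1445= 4349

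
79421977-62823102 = 16598875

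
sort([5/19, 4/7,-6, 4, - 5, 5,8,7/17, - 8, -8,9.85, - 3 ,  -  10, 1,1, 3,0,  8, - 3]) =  [ - 10, - 8, - 8, - 6,-5, - 3, - 3,0, 5/19,7/17 , 4/7, 1,1,3,  4 , 5,8,8, 9.85]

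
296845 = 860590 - 563745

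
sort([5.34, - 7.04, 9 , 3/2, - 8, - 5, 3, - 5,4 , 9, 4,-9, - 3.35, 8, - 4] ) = [ - 9, - 8, - 7.04, - 5, - 5, - 4, - 3.35,3/2,3, 4, 4, 5.34, 8, 9, 9 ] 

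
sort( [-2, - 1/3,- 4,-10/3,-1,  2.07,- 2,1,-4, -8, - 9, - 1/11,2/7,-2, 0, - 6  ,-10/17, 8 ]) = [ - 9,-8,-6, -4,-4,-10/3, - 2,- 2 , - 2,-1, - 10/17,-1/3, - 1/11,0, 2/7, 1, 2.07, 8 ]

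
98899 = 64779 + 34120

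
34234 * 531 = 18178254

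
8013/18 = 445 + 1/6 = 445.17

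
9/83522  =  9/83522  =  0.00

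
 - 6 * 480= - 2880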